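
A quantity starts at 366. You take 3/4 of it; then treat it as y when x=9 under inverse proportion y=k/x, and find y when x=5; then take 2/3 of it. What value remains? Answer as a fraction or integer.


Start with 366.
Step 1: Take 3/4: 366 * 3/4 = 549/2
Step 2: Inverse prop: k = (549/2)*9; new y = k/5 = 549/2*9/5 = 4941/10
Step 3: Take 2/3: 4941/10 * 2/3 = 1647/5
Final result = 1647/5

1647/5


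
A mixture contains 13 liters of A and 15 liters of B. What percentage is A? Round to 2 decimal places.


Volume of A = 13 L
Volume of B = 15 L
Total volume = 13 + 15 = 28 L
Percentage of A = (13/28) * 100
= 46.43%

46.43


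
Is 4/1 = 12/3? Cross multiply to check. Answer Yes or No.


Cross multiply to check 4/1 = 12/3
Left cross product: 4 * 3 = 12
Right cross product: 1 * 12 = 12
12 = 12
Equal, so proportions match => Yes

Yes


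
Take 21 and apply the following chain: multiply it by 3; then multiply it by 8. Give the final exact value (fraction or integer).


Start with 21.
Step 1: Multiply by 3: 21 * 3 = 63
Step 2: Multiply by 8: 63 * 8 = 504
Final result = 504

504


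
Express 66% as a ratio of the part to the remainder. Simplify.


Part = 66%, Remainder = 34%
Ratio = 66:34
GCD(66, 34) = 2
Simplify: 33:17 = 33:17

33:17


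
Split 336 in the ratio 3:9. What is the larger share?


Total parts = 3 + 9 = 12
Value per part = 336 / 12 = 28
First share = 3 * 28 = 84
Second share = 9 * 28 = 252
Larger share = 252

252


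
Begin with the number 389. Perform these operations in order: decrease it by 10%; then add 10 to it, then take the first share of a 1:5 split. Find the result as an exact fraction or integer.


Start with 389.
Step 1: Decrease by 10%: 389 * 90/100 = 3501/10
Step 2: Add 10: 3501/10+10=3601/10; split 1:5 first = 3601/10*1/6 = 3601/60
Final result = 3601/60

3601/60


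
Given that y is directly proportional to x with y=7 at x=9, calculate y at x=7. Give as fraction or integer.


Direct proportion: y = kx
Find k: k = 7/9 = 7/9
Compute y at x=7: y = 7/9 * 7
y = 49/9

49/9


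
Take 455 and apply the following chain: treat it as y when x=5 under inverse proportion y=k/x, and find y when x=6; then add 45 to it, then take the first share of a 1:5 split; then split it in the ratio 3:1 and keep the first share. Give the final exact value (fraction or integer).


Start with 455.
Step 1: Inverse prop: k = (455)*5; new y = k/6 = 455*5/6 = 2275/6
Step 2: Add 45: 2275/6+45=2545/6; split 1:5 first = 2545/6*1/6 = 2545/36
Step 3: Split 3:1, first share = 2545/36 * 3/4 = 2545/48
Final result = 2545/48

2545/48


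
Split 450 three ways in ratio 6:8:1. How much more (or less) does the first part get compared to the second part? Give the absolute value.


Total parts = 6 + 8 + 1 = 15
Value per part = 450 / 15 = 30
Shares: 6*30=180, 8*30=240, 1*30=30
First share = 180, second share = 240
Difference = |180 - 240| = 60

60


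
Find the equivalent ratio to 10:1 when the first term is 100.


Original ratio: 10:1
First term target: 100
Scale factor = 100 / 10 = 10
Multiply second term: 1 * 10 = 10
Equivalent ratio = 100:10

100:10


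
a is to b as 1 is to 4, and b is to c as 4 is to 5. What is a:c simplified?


Given a:b = 1:4 and b:c = 4:5
Make b consistent. Multiply first ratio by 4: a:b = 4:16
Multiply second ratio by 4: b:c = 16:20
Now b = 16 in both, so a:b:c = 4:16:20
Therefore a:c = 4:20
Simplify by GCD: a:c = 1:5

1:5


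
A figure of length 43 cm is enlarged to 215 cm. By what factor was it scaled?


Original length = 43 cm
Scaled length = 215 cm
Scale factor = 215 / 43
= 5

5


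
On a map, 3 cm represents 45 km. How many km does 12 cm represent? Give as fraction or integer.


Map scale: 3 cm = 45 km
Measured distance on map = 12 cm
Set up proportion: 12 * 45 / 3
= 540 / 3
= 180 km

180


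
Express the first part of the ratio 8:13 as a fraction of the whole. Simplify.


Total parts = 8 + 13 = 21
First part fraction = 8/21
Simplify: 8/21 = 8/21

8/21


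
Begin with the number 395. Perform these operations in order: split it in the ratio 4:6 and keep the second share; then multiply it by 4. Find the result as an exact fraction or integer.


Start with 395.
Step 1: Split 4:6, second share = 395 * 6/10 = 237
Step 2: Multiply by 4: 237 * 4 = 948
Final result = 948

948


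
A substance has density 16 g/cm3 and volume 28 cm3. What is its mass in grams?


Using mass = density * volume
Density = 16 g/cm3
Volume = 28 cm3
Mass = 16 * 28
= 448 g

448


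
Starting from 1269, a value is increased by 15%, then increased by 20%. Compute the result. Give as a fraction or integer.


Start: 1269
Step 1: increase by 15% => multiply by 115/100
  1269 * 115/100 = 29187/20
Step 2: increase by 20% => multiply by 120/100
  29187/20 * 120/100 = 87561/50
Final value = 87561/50

87561/50


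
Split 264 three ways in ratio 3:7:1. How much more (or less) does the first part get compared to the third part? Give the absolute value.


Total parts = 3 + 7 + 1 = 11
Value per part = 264 / 11 = 24
Shares: 3*24=72, 7*24=168, 1*24=24
First share = 72, third share = 24
Difference = |72 - 24| = 48

48


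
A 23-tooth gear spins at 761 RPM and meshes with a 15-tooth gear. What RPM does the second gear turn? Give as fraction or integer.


Gear ratio: teeth_A * RPM_A = teeth_B * RPM_B
23 * 761 = 15 * RPM_B
17503 = 15 * RPM_B
RPM_B = 17503 / 15
RPM_B = 17503/15

17503/15


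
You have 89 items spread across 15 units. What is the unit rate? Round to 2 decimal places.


Total items = 89
Number of units = 15
Unit rate = 89 / 15
= 5.93 items per unit

5.93


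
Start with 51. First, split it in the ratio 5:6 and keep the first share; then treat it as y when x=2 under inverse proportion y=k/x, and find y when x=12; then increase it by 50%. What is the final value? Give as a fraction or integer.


Start with 51.
Step 1: Split 5:6, first share = 51 * 5/11 = 255/11
Step 2: Inverse prop: k = (255/11)*2; new y = k/12 = 255/11*2/12 = 85/22
Step 3: Increase by 50%: 85/22 * 150/100 = 255/44
Final result = 255/44

255/44


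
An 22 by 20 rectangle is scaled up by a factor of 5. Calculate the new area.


Original dimensions: 22 x 20
Enlargement factor = 5
New width = 22 * 5 = 110
New height = 20 * 5 = 100
New area = 110 * 100 = 11000

11000


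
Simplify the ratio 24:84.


Find GCD(24, 84)
GCD = 12
Divide both by 12: 24/12 = 2, 84/12 = 7
Simplified ratio = 2:7

2:7


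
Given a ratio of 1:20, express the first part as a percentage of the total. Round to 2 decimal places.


Total parts = 1 + 20 = 21
First part fraction = 1/21
Percentage = (1/21) * 100
= 0.047619 * 100
= 4.76%

4.76


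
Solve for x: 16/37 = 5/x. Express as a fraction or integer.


Setting up: 16/37 = 5/x
Cross multiply: 16 * x = 37 * 5
16x = 185
x = 185/16
x = 185/16

185/16


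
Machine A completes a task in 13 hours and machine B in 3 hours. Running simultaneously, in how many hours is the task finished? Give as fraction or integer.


Rate of A = 1/13 job per hour
Rate of B = 1/3 job per hour
Combined rate = 1/13 + 1/3
Find common denominator: (3 + 13)/(13*3) = 16/39
Combined rate = 16/39 job per hour
Time together = 1 / (16/39) = 39/16 hours

39/16


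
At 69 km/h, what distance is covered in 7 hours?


Using distance = speed * time
Speed = 69 km/h
Time = 7 hours
Distance = 69 * 7
= 483 km

483


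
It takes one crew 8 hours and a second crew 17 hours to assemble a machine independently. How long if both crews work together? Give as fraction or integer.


Rate of A = 1/8 job per hour
Rate of B = 1/17 job per hour
Combined rate = 1/8 + 1/17
Find common denominator: (17 + 8)/(8*17) = 25/136
Combined rate = 25/136 job per hour
Time together = 1 / (25/136) = 136/25 hours

136/25


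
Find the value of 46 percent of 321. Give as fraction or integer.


Compute 46% of 321
Convert percentage: 46% = 46/100
Multiply: 321 * 46/100
= 14766/100
= 7383/50

7383/50


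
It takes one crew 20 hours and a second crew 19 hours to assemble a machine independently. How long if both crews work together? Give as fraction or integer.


Rate of A = 1/20 job per hour
Rate of B = 1/19 job per hour
Combined rate = 1/20 + 1/19
Find common denominator: (19 + 20)/(20*19) = 39/380
Combined rate = 39/380 job per hour
Time together = 1 / (39/380) = 380/39 hours

380/39


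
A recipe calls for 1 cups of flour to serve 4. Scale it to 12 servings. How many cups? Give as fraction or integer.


Original: 1 cups for 4 servings
Target servings = 12
Scaling factor = 12/4
New amount = 1 * 12/4
= 12/4
= 3 cups

3


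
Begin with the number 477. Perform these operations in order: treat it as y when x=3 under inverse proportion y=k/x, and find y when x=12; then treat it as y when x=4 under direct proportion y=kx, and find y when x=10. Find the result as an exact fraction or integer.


Start with 477.
Step 1: Inverse prop: k = (477)*3; new y = k/12 = 477*3/12 = 477/4
Step 2: Direct prop: k = (477/4)/4; new y = k*10 = 477/4*10/4 = 2385/8
Final result = 2385/8

2385/8


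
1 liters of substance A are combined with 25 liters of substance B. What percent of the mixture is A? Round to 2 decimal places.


Volume of A = 1 L
Volume of B = 25 L
Total volume = 1 + 25 = 26 L
Percentage of A = (1/26) * 100
= 3.85%

3.85


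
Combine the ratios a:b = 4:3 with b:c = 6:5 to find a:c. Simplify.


Given a:b = 4:3 and b:c = 6:5
Make b consistent. Multiply first ratio by 6: a:b = 24:18
Multiply second ratio by 3: b:c = 18:15
Now b = 18 in both, so a:b:c = 24:18:15
Therefore a:c = 24:15
Simplify by GCD: a:c = 8:5

8:5


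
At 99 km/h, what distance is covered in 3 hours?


Using distance = speed * time
Speed = 99 km/h
Time = 3 hours
Distance = 99 * 3
= 297 km

297


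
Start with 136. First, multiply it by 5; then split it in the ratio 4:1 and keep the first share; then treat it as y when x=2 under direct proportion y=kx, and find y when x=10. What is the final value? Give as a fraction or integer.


Start with 136.
Step 1: Multiply by 5: 136 * 5 = 680
Step 2: Split 4:1, first share = 680 * 4/5 = 544
Step 3: Direct prop: k = (544)/2; new y = k*10 = 544*10/2 = 2720
Final result = 2720

2720


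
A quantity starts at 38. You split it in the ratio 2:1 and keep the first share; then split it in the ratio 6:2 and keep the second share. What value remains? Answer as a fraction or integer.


Start with 38.
Step 1: Split 2:1, first share = 38 * 2/3 = 76/3
Step 2: Split 6:2, second share = 76/3 * 2/8 = 19/3
Final result = 19/3

19/3


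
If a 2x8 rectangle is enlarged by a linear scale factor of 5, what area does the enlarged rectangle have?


Original dimensions: 2 x 8
Enlargement factor = 5
New width = 2 * 5 = 10
New height = 8 * 5 = 40
New area = 10 * 40 = 400

400


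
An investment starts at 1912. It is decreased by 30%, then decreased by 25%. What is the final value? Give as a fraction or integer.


Start: 1912
Step 1: decrease by 30% => multiply by 70/100
  1912 * 70/100 = 6692/5
Step 2: decrease by 25% => multiply by 75/100
  6692/5 * 75/100 = 5019/5
Final value = 5019/5

5019/5


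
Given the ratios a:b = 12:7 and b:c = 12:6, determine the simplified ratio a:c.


Given a:b = 12:7 and b:c = 12:6
Make b consistent. Multiply first ratio by 12: a:b = 144:84
Multiply second ratio by 7: b:c = 84:42
Now b = 84 in both, so a:b:c = 144:84:42
Therefore a:c = 144:42
Simplify by GCD: a:c = 24:7

24:7


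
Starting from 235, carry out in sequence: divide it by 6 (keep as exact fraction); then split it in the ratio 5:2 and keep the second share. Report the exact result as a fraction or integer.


Start with 235.
Step 1: Divide by 6: 235 / 6 = 235/6
Step 2: Split 5:2, second share = 235/6 * 2/7 = 235/21
Final result = 235/21

235/21


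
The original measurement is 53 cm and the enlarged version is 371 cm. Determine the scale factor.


Original length = 53 cm
Scaled length = 371 cm
Scale factor = 371 / 53
= 7

7


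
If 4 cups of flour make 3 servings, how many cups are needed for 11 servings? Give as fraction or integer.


Original: 4 cups for 3 servings
Target servings = 11
Scaling factor = 11/3
New amount = 4 * 11/3
= 44/3
= 44/3 cups

44/3


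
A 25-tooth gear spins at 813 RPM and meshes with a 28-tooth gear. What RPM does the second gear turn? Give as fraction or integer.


Gear ratio: teeth_A * RPM_A = teeth_B * RPM_B
25 * 813 = 28 * RPM_B
20325 = 28 * RPM_B
RPM_B = 20325 / 28
RPM_B = 20325/28

20325/28


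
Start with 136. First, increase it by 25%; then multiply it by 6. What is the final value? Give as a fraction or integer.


Start with 136.
Step 1: Increase by 25%: 136 * 125/100 = 170
Step 2: Multiply by 6: 170 * 6 = 1020
Final result = 1020

1020


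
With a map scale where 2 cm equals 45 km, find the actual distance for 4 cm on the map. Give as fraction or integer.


Map scale: 2 cm = 45 km
Measured distance on map = 4 cm
Set up proportion: 4 * 45 / 2
= 180 / 2
= 90 km

90


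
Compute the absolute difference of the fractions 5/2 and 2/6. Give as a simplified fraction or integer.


Simplify: 5/2 = 5/2 and 2/6 = 1/3
Find common denominator: LCD = 6
Convert: 15/6 and 2/6
Difference = |15 - 2|/6 = 13/6
Simplified = 13/6

13/6


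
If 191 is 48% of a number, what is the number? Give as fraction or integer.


Given: 191 is 48% of the whole
Set up: 191 = 48/100 * whole
whole = 191 * 100 / 48
whole = 19100 / 48
whole = 4775/12

4775/12


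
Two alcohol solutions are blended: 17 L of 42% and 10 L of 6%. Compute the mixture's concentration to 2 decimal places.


Solute in mixture 1 = 42% of 17 L = 17*42/100 = 357/50 L
Solute in mixture 2 = 6% of 10 L = 10*6/100 = 3/5 L
Total solute = 357/50 + 3/5 = 387/50 L
Total volume = 17 + 10 = 27 L
Final concentration = 387/50/27 * 100 = 28.67%

28.67


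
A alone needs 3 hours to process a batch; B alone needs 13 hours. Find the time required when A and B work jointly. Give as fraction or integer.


Rate of A = 1/3 job per hour
Rate of B = 1/13 job per hour
Combined rate = 1/3 + 1/13
Find common denominator: (13 + 3)/(3*13) = 16/39
Combined rate = 16/39 job per hour
Time together = 1 / (16/39) = 39/16 hours

39/16


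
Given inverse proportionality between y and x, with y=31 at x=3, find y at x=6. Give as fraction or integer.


Inverse proportion: y = k/x
Find k: k = 3 * 31 = 93
Compute y at x=6: y = 93/6
y = 31/2

31/2


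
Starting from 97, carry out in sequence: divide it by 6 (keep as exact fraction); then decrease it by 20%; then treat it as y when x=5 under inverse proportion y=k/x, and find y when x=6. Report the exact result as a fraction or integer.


Start with 97.
Step 1: Divide by 6: 97 / 6 = 97/6
Step 2: Decrease by 20%: 97/6 * 80/100 = 194/15
Step 3: Inverse prop: k = (194/15)*5; new y = k/6 = 194/15*5/6 = 97/9
Final result = 97/9

97/9


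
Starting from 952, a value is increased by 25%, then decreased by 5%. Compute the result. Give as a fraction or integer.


Start: 952
Step 1: increase by 25% => multiply by 125/100
  952 * 125/100 = 1190
Step 2: decrease by 5% => multiply by 95/100
  1190 * 95/100 = 2261/2
Final value = 2261/2

2261/2


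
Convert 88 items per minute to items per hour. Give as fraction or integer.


Converting from per minute to per hour
Rate = 88 items per minute
Multiply by 60: 88 * 60
= 5280 items per hour

5280


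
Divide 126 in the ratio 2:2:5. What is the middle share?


Ratio = 2:2:5
Total parts = 2 + 2 + 5 = 9
Value per part = 126 / 9 = 14
First share = 2 * 14 = 28
Middle share = 2 * 14 = 28
Third share = 5 * 14 = 70

28


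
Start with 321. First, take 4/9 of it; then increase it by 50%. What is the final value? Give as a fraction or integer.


Start with 321.
Step 1: Take 4/9: 321 * 4/9 = 428/3
Step 2: Increase by 50%: 428/3 * 150/100 = 214
Final result = 214

214


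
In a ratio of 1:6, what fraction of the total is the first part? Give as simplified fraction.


Total parts = 1 + 6 = 7
First part fraction = 1/7
Simplify: 1/7 = 1/7

1/7


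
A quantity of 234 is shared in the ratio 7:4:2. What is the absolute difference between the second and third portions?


Total parts = 7 + 4 + 2 = 13
Value per part = 234 / 13 = 18
Shares: 7*18=126, 4*18=72, 2*18=36
Second share = 72, third share = 36
Difference = |72 - 36| = 36

36


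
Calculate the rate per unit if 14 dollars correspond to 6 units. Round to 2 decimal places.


Total dollars = 14
Number of units = 6
Unit rate = 14 / 6
= 2.33 dollars per unit

2.33


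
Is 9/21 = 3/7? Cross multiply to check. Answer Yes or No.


Cross multiply to check 9/21 = 3/7
Left cross product: 9 * 7 = 63
Right cross product: 21 * 3 = 63
63 = 63
Equal, so proportions match => Yes

Yes


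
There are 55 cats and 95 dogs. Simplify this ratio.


Find GCD(55, 95)
GCD = 5
Divide both by 5: 55/5 = 11, 95/5 = 19
Simplified ratio = 11:19

11:19


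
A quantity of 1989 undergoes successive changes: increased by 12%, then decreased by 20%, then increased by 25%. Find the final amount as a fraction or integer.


Start: 1989
Step 1: increase by 12% => multiply by 112/100
  1989 * 112/100 = 55692/25
Step 2: decrease by 20% => multiply by 80/100
  55692/25 * 80/100 = 222768/125
Step 3: increase by 25% => multiply by 125/100
  222768/125 * 125/100 = 55692/25
Final value = 55692/25

55692/25


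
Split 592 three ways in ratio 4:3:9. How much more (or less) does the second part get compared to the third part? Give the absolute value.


Total parts = 4 + 3 + 9 = 16
Value per part = 592 / 16 = 37
Shares: 4*37=148, 3*37=111, 9*37=333
Second share = 111, third share = 333
Difference = |111 - 333| = 222

222


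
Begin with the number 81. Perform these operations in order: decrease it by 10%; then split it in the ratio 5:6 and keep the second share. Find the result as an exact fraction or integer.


Start with 81.
Step 1: Decrease by 10%: 81 * 90/100 = 729/10
Step 2: Split 5:6, second share = 729/10 * 6/11 = 2187/55
Final result = 2187/55

2187/55


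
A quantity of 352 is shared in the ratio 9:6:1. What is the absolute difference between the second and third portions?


Total parts = 9 + 6 + 1 = 16
Value per part = 352 / 16 = 22
Shares: 9*22=198, 6*22=132, 1*22=22
Second share = 132, third share = 22
Difference = |132 - 22| = 110

110


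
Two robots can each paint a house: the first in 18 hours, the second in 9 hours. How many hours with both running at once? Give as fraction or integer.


Rate of A = 1/18 job per hour
Rate of B = 1/9 job per hour
Combined rate = 1/18 + 1/9
Find common denominator: (9 + 18)/(18*9) = 27/162
Combined rate = 1/6 job per hour
Time together = 1 / (1/6) = 6 hours

6


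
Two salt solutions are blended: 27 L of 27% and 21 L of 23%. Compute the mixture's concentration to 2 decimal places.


Solute in mixture 1 = 27% of 27 L = 27*27/100 = 729/100 L
Solute in mixture 2 = 23% of 21 L = 21*23/100 = 483/100 L
Total solute = 729/100 + 483/100 = 303/25 L
Total volume = 27 + 21 = 48 L
Final concentration = 303/25/48 * 100 = 25.25%

25.25


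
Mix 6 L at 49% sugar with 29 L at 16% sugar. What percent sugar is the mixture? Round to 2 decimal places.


Solute in mixture 1 = 49% of 6 L = 6*49/100 = 147/50 L
Solute in mixture 2 = 16% of 29 L = 29*16/100 = 116/25 L
Total solute = 147/50 + 116/25 = 379/50 L
Total volume = 6 + 29 = 35 L
Final concentration = 379/50/35 * 100 = 21.66%

21.66


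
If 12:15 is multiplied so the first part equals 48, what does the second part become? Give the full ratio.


Original ratio: 12:15
First term target: 48
Scale factor = 48 / 12 = 4
Multiply second term: 15 * 4 = 60
Equivalent ratio = 48:60

48:60


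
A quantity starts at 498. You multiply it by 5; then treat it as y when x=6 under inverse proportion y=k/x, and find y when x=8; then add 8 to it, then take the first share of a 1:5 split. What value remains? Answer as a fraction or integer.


Start with 498.
Step 1: Multiply by 5: 498 * 5 = 2490
Step 2: Inverse prop: k = (2490)*6; new y = k/8 = 2490*6/8 = 3735/2
Step 3: Add 8: 3735/2+8=3751/2; split 1:5 first = 3751/2*1/6 = 3751/12
Final result = 3751/12

3751/12


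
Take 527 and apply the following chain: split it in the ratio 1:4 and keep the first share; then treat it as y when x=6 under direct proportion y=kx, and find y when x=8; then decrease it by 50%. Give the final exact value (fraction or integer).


Start with 527.
Step 1: Split 1:4, first share = 527 * 1/5 = 527/5
Step 2: Direct prop: k = (527/5)/6; new y = k*8 = 527/5*8/6 = 2108/15
Step 3: Decrease by 50%: 2108/15 * 50/100 = 1054/15
Final result = 1054/15

1054/15


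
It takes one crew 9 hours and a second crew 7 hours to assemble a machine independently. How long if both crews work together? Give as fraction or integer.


Rate of A = 1/9 job per hour
Rate of B = 1/7 job per hour
Combined rate = 1/9 + 1/7
Find common denominator: (7 + 9)/(9*7) = 16/63
Combined rate = 16/63 job per hour
Time together = 1 / (16/63) = 63/16 hours

63/16


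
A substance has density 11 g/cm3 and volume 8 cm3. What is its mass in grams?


Using mass = density * volume
Density = 11 g/cm3
Volume = 8 cm3
Mass = 11 * 8
= 88 g

88


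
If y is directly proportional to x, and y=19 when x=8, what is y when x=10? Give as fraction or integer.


Direct proportion: y = kx
Find k: k = 19/8 = 19/8
Compute y at x=10: y = 19/8 * 10
y = 95/4

95/4


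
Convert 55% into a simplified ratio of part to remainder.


Part = 55%, Remainder = 45%
Ratio = 55:45
GCD(55, 45) = 5
Simplify: 11:9 = 11:9

11:9


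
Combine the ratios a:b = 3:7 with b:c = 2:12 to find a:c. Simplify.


Given a:b = 3:7 and b:c = 2:12
Make b consistent. Multiply first ratio by 2: a:b = 6:14
Multiply second ratio by 7: b:c = 14:84
Now b = 14 in both, so a:b:c = 6:14:84
Therefore a:c = 6:84
Simplify by GCD: a:c = 1:14

1:14


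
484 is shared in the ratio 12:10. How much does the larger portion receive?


Total parts = 12 + 10 = 22
Value per part = 484 / 22 = 22
First share = 12 * 22 = 264
Second share = 10 * 22 = 220
Larger share = 264

264


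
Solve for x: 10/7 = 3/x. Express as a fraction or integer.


Setting up: 10/7 = 3/x
Cross multiply: 10 * x = 7 * 3
10x = 21
x = 21/10
x = 21/10

21/10


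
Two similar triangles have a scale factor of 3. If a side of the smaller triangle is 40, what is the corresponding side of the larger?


Similar triangles have proportional sides
Scale factor = 3
Smaller side = 40
Corresponding larger side = 40 * 3
= 120

120


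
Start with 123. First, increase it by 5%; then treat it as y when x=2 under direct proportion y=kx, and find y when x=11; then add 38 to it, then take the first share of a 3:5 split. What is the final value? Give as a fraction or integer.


Start with 123.
Step 1: Increase by 5%: 123 * 105/100 = 2583/20
Step 2: Direct prop: k = (2583/20)/2; new y = k*11 = 2583/20*11/2 = 28413/40
Step 3: Add 38: 28413/40+38=29933/40; split 3:5 first = 29933/40*3/8 = 89799/320
Final result = 89799/320

89799/320


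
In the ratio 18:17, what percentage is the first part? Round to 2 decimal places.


Total parts = 18 + 17 = 35
First part fraction = 18/35
Percentage = (18/35) * 100
= 0.514286 * 100
= 51.43%

51.43


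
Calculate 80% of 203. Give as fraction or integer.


Compute 80% of 203
Convert percentage: 80% = 80/100
Multiply: 203 * 80/100
= 16240/100
= 812/5

812/5


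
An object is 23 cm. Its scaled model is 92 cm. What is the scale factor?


Original length = 23 cm
Scaled length = 92 cm
Scale factor = 92 / 23
= 4

4


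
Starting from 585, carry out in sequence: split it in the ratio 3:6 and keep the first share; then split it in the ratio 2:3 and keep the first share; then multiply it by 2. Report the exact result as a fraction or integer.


Start with 585.
Step 1: Split 3:6, first share = 585 * 3/9 = 195
Step 2: Split 2:3, first share = 195 * 2/5 = 78
Step 3: Multiply by 2: 78 * 2 = 156
Final result = 156

156


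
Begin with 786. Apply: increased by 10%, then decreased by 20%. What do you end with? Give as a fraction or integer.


Start: 786
Step 1: increase by 10% => multiply by 110/100
  786 * 110/100 = 4323/5
Step 2: decrease by 20% => multiply by 80/100
  4323/5 * 80/100 = 17292/25
Final value = 17292/25

17292/25


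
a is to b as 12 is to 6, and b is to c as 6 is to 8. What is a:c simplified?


Given a:b = 12:6 and b:c = 6:8
Make b consistent. Multiply first ratio by 6: a:b = 72:36
Multiply second ratio by 6: b:c = 36:48
Now b = 36 in both, so a:b:c = 72:36:48
Therefore a:c = 72:48
Simplify by GCD: a:c = 3:2

3:2


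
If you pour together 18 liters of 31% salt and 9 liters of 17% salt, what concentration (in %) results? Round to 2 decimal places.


Solute in mixture 1 = 31% of 18 L = 18*31/100 = 279/50 L
Solute in mixture 2 = 17% of 9 L = 9*17/100 = 153/100 L
Total solute = 279/50 + 153/100 = 711/100 L
Total volume = 18 + 9 = 27 L
Final concentration = 711/100/27 * 100 = 26.33%

26.33


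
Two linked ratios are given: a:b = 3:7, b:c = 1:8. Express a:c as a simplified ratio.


Given a:b = 3:7 and b:c = 1:8
Make b consistent. Multiply first ratio by 1: a:b = 3:7
Multiply second ratio by 7: b:c = 7:56
Now b = 7 in both, so a:b:c = 3:7:56
Therefore a:c = 3:56
Simplify by GCD: a:c = 3:56

3:56


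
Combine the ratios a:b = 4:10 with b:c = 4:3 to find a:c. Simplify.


Given a:b = 4:10 and b:c = 4:3
Make b consistent. Multiply first ratio by 4: a:b = 16:40
Multiply second ratio by 10: b:c = 40:30
Now b = 40 in both, so a:b:c = 16:40:30
Therefore a:c = 16:30
Simplify by GCD: a:c = 8:15

8:15


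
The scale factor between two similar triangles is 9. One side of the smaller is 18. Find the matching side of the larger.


Similar triangles have proportional sides
Scale factor = 9
Smaller side = 18
Corresponding larger side = 18 * 9
= 162

162


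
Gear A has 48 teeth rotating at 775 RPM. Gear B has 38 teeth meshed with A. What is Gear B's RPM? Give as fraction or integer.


Gear ratio: teeth_A * RPM_A = teeth_B * RPM_B
48 * 775 = 38 * RPM_B
37200 = 38 * RPM_B
RPM_B = 37200 / 38
RPM_B = 18600/19

18600/19


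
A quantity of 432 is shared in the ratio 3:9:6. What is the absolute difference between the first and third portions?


Total parts = 3 + 9 + 6 = 18
Value per part = 432 / 18 = 24
Shares: 3*24=72, 9*24=216, 6*24=144
First share = 72, third share = 144
Difference = |72 - 144| = 72

72


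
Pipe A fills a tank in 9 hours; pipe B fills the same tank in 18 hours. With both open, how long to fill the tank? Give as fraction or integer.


Rate of A = 1/9 job per hour
Rate of B = 1/18 job per hour
Combined rate = 1/9 + 1/18
Find common denominator: (18 + 9)/(9*18) = 27/162
Combined rate = 1/6 job per hour
Time together = 1 / (1/6) = 6 hours

6


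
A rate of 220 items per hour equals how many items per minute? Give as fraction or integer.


Converting from per hour to per minute
Rate = 220 items per hour
Divide by 60: 220/60
= 11/3 items per minute

11/3


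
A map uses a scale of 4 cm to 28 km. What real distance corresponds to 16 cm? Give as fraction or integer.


Map scale: 4 cm = 28 km
Measured distance on map = 16 cm
Set up proportion: 16 * 28 / 4
= 448 / 4
= 112 km

112


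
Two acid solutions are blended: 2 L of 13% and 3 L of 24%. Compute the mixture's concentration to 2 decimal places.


Solute in mixture 1 = 13% of 2 L = 2*13/100 = 13/50 L
Solute in mixture 2 = 24% of 3 L = 3*24/100 = 18/25 L
Total solute = 13/50 + 18/25 = 49/50 L
Total volume = 2 + 3 = 5 L
Final concentration = 49/50/5 * 100 = 19.60%

19.60


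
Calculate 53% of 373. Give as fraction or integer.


Compute 53% of 373
Convert percentage: 53% = 53/100
Multiply: 373 * 53/100
= 19769/100
= 19769/100

19769/100


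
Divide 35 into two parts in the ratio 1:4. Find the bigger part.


Total parts = 1 + 4 = 5
Value per part = 35 / 5 = 7
First share = 1 * 7 = 7
Second share = 4 * 7 = 28
Larger share = 28

28


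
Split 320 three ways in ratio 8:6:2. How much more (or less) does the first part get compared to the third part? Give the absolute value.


Total parts = 8 + 6 + 2 = 16
Value per part = 320 / 16 = 20
Shares: 8*20=160, 6*20=120, 2*20=40
First share = 160, third share = 40
Difference = |160 - 40| = 120

120


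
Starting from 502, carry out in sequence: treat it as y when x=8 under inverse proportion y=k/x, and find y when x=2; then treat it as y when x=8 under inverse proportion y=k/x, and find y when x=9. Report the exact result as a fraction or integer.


Start with 502.
Step 1: Inverse prop: k = (502)*8; new y = k/2 = 502*8/2 = 2008
Step 2: Inverse prop: k = (2008)*8; new y = k/9 = 2008*8/9 = 16064/9
Final result = 16064/9

16064/9


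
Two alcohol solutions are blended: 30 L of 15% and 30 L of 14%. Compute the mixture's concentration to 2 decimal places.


Solute in mixture 1 = 15% of 30 L = 30*15/100 = 9/2 L
Solute in mixture 2 = 14% of 30 L = 30*14/100 = 21/5 L
Total solute = 9/2 + 21/5 = 87/10 L
Total volume = 30 + 30 = 60 L
Final concentration = 87/10/60 * 100 = 14.50%

14.50


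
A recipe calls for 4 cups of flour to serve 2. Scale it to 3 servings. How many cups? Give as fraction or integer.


Original: 4 cups for 2 servings
Target servings = 3
Scaling factor = 3/2
New amount = 4 * 3/2
= 12/2
= 6 cups

6


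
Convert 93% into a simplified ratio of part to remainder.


Part = 93%, Remainder = 7%
Ratio = 93:7
GCD(93, 7) = 1
Simplify: 93:7 = 93:7

93:7


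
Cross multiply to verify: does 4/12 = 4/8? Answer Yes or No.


Cross multiply to check 4/12 = 4/8
Left cross product: 4 * 8 = 32
Right cross product: 12 * 4 = 48
32 != 48
Not equal, so proportions differ => No

No


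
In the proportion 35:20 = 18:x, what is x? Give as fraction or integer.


Setting up: 35/20 = 18/x
Cross multiply: 35 * x = 20 * 18
35x = 360
x = 360/35
x = 72/7

72/7


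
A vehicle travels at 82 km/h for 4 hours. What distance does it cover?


Using distance = speed * time
Speed = 82 km/h
Time = 4 hours
Distance = 82 * 4
= 328 km

328


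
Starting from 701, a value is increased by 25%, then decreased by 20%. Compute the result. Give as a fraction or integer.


Start: 701
Step 1: increase by 25% => multiply by 125/100
  701 * 125/100 = 3505/4
Step 2: decrease by 20% => multiply by 80/100
  3505/4 * 80/100 = 701
Final value = 701

701


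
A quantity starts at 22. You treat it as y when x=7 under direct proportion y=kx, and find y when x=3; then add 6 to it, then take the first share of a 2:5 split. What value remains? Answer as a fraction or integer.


Start with 22.
Step 1: Direct prop: k = (22)/7; new y = k*3 = 22*3/7 = 66/7
Step 2: Add 6: 66/7+6=108/7; split 2:5 first = 108/7*2/7 = 216/49
Final result = 216/49

216/49


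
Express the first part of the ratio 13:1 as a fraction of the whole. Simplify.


Total parts = 13 + 1 = 14
First part fraction = 13/14
Simplify: 13/14 = 13/14

13/14


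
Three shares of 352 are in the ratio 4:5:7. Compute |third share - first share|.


Total parts = 4 + 5 + 7 = 16
Value per part = 352 / 16 = 22
Shares: 4*22=88, 5*22=110, 7*22=154
Third share = 154, first share = 88
Difference = |154 - 88| = 66

66


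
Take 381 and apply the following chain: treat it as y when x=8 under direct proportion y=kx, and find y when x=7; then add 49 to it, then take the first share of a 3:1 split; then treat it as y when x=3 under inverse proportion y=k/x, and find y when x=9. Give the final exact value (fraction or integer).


Start with 381.
Step 1: Direct prop: k = (381)/8; new y = k*7 = 381*7/8 = 2667/8
Step 2: Add 49: 2667/8+49=3059/8; split 3:1 first = 3059/8*3/4 = 9177/32
Step 3: Inverse prop: k = (9177/32)*3; new y = k/9 = 9177/32*3/9 = 3059/32
Final result = 3059/32

3059/32


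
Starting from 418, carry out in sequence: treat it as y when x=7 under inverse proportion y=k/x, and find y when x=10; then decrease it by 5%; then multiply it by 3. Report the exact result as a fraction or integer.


Start with 418.
Step 1: Inverse prop: k = (418)*7; new y = k/10 = 418*7/10 = 1463/5
Step 2: Decrease by 5%: 1463/5 * 95/100 = 27797/100
Step 3: Multiply by 3: 27797/100 * 3 = 83391/100
Final result = 83391/100

83391/100


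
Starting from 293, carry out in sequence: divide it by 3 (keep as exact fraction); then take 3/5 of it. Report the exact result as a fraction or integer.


Start with 293.
Step 1: Divide by 3: 293 / 3 = 293/3
Step 2: Take 3/5: 293/3 * 3/5 = 293/5
Final result = 293/5

293/5


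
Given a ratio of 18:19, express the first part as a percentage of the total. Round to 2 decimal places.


Total parts = 18 + 19 = 37
First part fraction = 18/37
Percentage = (18/37) * 100
= 0.486486 * 100
= 48.65%

48.65


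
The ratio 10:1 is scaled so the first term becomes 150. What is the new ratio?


Original ratio: 10:1
First term target: 150
Scale factor = 150 / 10 = 15
Multiply second term: 1 * 15 = 15
Equivalent ratio = 150:15

150:15


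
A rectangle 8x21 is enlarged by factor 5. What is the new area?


Original dimensions: 8 x 21
Enlargement factor = 5
New width = 8 * 5 = 40
New height = 21 * 5 = 105
New area = 40 * 105 = 4200

4200


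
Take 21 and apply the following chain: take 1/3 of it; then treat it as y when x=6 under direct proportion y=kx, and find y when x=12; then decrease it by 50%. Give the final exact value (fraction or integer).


Start with 21.
Step 1: Take 1/3: 21 * 1/3 = 7
Step 2: Direct prop: k = (7)/6; new y = k*12 = 7*12/6 = 14
Step 3: Decrease by 50%: 14 * 50/100 = 7
Final result = 7

7


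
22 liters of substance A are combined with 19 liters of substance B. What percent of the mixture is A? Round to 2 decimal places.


Volume of A = 22 L
Volume of B = 19 L
Total volume = 22 + 19 = 41 L
Percentage of A = (22/41) * 100
= 53.66%

53.66


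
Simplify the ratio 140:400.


Find GCD(140, 400)
GCD = 20
Divide both by 20: 140/20 = 7, 400/20 = 20
Simplified ratio = 7:20

7:20


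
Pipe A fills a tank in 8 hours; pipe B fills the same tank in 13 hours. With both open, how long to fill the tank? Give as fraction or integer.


Rate of A = 1/8 job per hour
Rate of B = 1/13 job per hour
Combined rate = 1/8 + 1/13
Find common denominator: (13 + 8)/(8*13) = 21/104
Combined rate = 21/104 job per hour
Time together = 1 / (21/104) = 104/21 hours

104/21


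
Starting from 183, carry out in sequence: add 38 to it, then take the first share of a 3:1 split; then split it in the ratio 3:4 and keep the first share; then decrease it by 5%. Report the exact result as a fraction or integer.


Start with 183.
Step 1: Add 38: 183+38=221; split 3:1 first = 221*3/4 = 663/4
Step 2: Split 3:4, first share = 663/4 * 3/7 = 1989/28
Step 3: Decrease by 5%: 1989/28 * 95/100 = 37791/560
Final result = 37791/560

37791/560


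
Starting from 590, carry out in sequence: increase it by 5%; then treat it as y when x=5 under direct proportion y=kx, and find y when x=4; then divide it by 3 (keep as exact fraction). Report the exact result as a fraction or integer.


Start with 590.
Step 1: Increase by 5%: 590 * 105/100 = 1239/2
Step 2: Direct prop: k = (1239/2)/5; new y = k*4 = 1239/2*4/5 = 2478/5
Step 3: Divide by 3: 2478/5 / 3 = 826/5
Final result = 826/5

826/5


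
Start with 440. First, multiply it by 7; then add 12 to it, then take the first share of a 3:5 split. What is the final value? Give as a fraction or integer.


Start with 440.
Step 1: Multiply by 7: 440 * 7 = 3080
Step 2: Add 12: 3080+12=3092; split 3:5 first = 3092*3/8 = 2319/2
Final result = 2319/2

2319/2


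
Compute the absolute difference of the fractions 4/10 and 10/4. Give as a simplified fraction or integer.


Simplify: 4/10 = 2/5 and 10/4 = 5/2
Find common denominator: LCD = 10
Convert: 4/10 and 25/10
Difference = |4 - 25|/10 = 21/10
Simplified = 21/10

21/10


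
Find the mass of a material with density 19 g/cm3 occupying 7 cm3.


Using mass = density * volume
Density = 19 g/cm3
Volume = 7 cm3
Mass = 19 * 7
= 133 g

133


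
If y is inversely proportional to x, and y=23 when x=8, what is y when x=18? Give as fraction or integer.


Inverse proportion: y = k/x
Find k: k = 8 * 23 = 184
Compute y at x=18: y = 184/18
y = 92/9

92/9


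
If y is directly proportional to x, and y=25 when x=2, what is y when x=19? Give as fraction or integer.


Direct proportion: y = kx
Find k: k = 25/2 = 25/2
Compute y at x=19: y = 25/2 * 19
y = 475/2

475/2


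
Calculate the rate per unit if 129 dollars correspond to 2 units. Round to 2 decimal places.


Total dollars = 129
Number of units = 2
Unit rate = 129 / 2
= 64.50 dollars per unit

64.50


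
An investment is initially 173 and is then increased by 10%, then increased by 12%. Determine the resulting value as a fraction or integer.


Start: 173
Step 1: increase by 10% => multiply by 110/100
  173 * 110/100 = 1903/10
Step 2: increase by 12% => multiply by 112/100
  1903/10 * 112/100 = 26642/125
Final value = 26642/125

26642/125


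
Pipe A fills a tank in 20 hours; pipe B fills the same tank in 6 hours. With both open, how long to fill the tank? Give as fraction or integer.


Rate of A = 1/20 job per hour
Rate of B = 1/6 job per hour
Combined rate = 1/20 + 1/6
Find common denominator: (6 + 20)/(20*6) = 26/120
Combined rate = 13/60 job per hour
Time together = 1 / (13/60) = 60/13 hours

60/13


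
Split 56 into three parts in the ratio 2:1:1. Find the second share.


Ratio = 2:1:1
Total parts = 2 + 1 + 1 = 4
Value per part = 56 / 4 = 14
First share = 2 * 14 = 28
Middle share = 1 * 14 = 14
Third share = 1 * 14 = 14

14


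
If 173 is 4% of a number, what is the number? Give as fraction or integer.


Given: 173 is 4% of the whole
Set up: 173 = 4/100 * whole
whole = 173 * 100 / 4
whole = 17300 / 4
whole = 4325

4325


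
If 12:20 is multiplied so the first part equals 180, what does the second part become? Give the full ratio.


Original ratio: 12:20
First term target: 180
Scale factor = 180 / 12 = 15
Multiply second term: 20 * 15 = 300
Equivalent ratio = 180:300

180:300


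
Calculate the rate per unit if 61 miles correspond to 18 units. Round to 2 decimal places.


Total miles = 61
Number of units = 18
Unit rate = 61 / 18
= 3.39 miles per unit

3.39


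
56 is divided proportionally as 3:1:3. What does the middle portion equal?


Ratio = 3:1:3
Total parts = 3 + 1 + 3 = 7
Value per part = 56 / 7 = 8
First share = 3 * 8 = 24
Middle share = 1 * 8 = 8
Third share = 3 * 8 = 24

8


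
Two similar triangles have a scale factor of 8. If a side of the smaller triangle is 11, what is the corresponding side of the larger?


Similar triangles have proportional sides
Scale factor = 8
Smaller side = 11
Corresponding larger side = 11 * 8
= 88

88


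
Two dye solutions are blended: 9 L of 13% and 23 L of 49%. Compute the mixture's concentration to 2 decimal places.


Solute in mixture 1 = 13% of 9 L = 9*13/100 = 117/100 L
Solute in mixture 2 = 49% of 23 L = 23*49/100 = 1127/100 L
Total solute = 117/100 + 1127/100 = 311/25 L
Total volume = 9 + 23 = 32 L
Final concentration = 311/25/32 * 100 = 38.88%

38.88


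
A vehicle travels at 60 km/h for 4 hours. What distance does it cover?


Using distance = speed * time
Speed = 60 km/h
Time = 4 hours
Distance = 60 * 4
= 240 km

240


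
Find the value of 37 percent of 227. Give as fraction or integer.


Compute 37% of 227
Convert percentage: 37% = 37/100
Multiply: 227 * 37/100
= 8399/100
= 8399/100

8399/100


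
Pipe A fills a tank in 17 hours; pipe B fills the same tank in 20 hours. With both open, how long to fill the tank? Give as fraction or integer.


Rate of A = 1/17 job per hour
Rate of B = 1/20 job per hour
Combined rate = 1/17 + 1/20
Find common denominator: (20 + 17)/(17*20) = 37/340
Combined rate = 37/340 job per hour
Time together = 1 / (37/340) = 340/37 hours

340/37
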